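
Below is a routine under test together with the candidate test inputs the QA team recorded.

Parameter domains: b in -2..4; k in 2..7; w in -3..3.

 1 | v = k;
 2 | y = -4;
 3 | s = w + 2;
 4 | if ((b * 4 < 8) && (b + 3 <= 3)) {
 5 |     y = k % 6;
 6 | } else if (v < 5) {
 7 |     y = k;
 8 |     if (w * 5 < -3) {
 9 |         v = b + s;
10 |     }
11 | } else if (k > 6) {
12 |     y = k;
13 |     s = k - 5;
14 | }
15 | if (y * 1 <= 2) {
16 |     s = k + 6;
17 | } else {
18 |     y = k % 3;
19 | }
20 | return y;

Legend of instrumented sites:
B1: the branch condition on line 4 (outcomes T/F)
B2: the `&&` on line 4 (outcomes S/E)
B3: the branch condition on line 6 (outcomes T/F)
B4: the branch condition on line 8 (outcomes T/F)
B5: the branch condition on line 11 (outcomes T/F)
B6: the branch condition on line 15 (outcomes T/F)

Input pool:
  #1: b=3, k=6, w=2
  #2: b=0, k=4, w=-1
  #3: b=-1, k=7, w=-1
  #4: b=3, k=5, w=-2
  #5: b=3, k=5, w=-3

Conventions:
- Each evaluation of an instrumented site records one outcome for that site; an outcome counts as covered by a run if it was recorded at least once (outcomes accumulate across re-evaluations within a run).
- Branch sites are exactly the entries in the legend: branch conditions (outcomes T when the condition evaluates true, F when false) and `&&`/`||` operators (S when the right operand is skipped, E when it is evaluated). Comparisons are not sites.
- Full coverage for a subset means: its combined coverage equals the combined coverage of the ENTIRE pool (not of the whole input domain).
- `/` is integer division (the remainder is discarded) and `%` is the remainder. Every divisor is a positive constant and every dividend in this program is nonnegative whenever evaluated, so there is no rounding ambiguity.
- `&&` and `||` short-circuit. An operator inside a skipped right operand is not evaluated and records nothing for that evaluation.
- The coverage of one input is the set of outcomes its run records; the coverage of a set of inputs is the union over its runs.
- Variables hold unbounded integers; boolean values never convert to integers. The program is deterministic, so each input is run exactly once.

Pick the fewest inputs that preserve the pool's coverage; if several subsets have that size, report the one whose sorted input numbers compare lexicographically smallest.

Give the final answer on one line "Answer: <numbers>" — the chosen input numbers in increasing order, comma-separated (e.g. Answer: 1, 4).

test 1 (b=3, k=6, w=2) fires B2->S, B1->F, B3->F, B5->F, B6->T; hits B1=F, B2=S, B3=F, B5=F, B6=T
test 2 (b=0, k=4, w=-1) fires B2->E, B1->T, B6->F; hits B1=T, B2=E, B6=F
test 3 (b=-1, k=7, w=-1) fires B2->E, B1->T, B6->T; hits B1=T, B2=E, B6=T
test 4 (b=3, k=5, w=-2) fires B2->S, B1->F, B3->F, B5->F, B6->T; hits B1=F, B2=S, B3=F, B5=F, B6=T
test 5 (b=3, k=5, w=-3) fires B2->S, B1->F, B3->F, B5->F, B6->T; hits B1=F, B2=S, B3=F, B5=F, B6=T
union over all inputs: B1=T, B1=F, B2=S, B2=E, B3=F, B5=F, B6=T, B6=F (8 outcomes)
every size-1 subset falls short of the 8 outcomes (best: 5/8)
the canonical winner is {1, 2}: size 2, full 8-outcome coverage, earliest index list among size-2 covers

Answer: 1, 2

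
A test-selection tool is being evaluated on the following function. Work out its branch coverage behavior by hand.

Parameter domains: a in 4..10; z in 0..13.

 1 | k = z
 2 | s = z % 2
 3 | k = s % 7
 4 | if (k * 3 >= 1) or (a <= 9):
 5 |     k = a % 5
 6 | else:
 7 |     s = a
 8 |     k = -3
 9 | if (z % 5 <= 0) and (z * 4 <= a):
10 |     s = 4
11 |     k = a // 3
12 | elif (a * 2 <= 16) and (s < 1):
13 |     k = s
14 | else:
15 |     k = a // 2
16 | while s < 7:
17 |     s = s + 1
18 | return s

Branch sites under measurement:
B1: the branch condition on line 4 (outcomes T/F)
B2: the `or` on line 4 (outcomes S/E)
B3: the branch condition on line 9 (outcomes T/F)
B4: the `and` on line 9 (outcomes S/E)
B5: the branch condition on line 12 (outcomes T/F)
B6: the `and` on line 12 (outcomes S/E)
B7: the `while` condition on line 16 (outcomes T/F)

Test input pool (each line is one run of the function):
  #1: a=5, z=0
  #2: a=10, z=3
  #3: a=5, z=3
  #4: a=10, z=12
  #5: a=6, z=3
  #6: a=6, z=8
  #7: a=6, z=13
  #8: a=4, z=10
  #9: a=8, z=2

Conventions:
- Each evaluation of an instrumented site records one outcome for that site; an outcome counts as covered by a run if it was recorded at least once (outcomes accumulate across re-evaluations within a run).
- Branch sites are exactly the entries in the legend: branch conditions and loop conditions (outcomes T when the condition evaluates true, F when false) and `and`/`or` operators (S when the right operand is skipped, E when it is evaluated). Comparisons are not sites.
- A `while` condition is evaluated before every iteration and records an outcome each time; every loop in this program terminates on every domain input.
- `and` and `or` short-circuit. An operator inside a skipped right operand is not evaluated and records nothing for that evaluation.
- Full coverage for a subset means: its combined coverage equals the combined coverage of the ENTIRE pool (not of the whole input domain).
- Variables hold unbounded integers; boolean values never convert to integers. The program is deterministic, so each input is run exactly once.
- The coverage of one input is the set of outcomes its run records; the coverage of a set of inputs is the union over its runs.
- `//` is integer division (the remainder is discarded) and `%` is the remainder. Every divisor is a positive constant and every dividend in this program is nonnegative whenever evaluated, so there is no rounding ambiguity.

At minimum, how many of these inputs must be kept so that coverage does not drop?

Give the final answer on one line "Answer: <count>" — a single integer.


input #1 (a=5, z=0): events B2->E, B1->T, B4->E, B3->T, B7->T, B7->T, B7->T, B7->F; covers B1=T, B2=E, B3=T, B4=E, B7=T, B7=F
input #2 (a=10, z=3): events B2->S, B1->T, B4->S, B3->F, B6->S, B5->F, B7->T, B7->T, B7->T, B7->T, B7->T, B7->T, B7->F; covers B1=T, B2=S, B3=F, B4=S, B5=F, B6=S, B7=T, B7=F
input #3 (a=5, z=3): events B2->S, B1->T, B4->S, B3->F, B6->E, B5->F, B7->T, B7->T, B7->T, B7->T, B7->T, B7->T, B7->F; covers B1=T, B2=S, B3=F, B4=S, B5=F, B6=E, B7=T, B7=F
input #4 (a=10, z=12): events B2->E, B1->F, B4->S, B3->F, B6->S, B5->F, B7->F; covers B1=F, B2=E, B3=F, B4=S, B5=F, B6=S, B7=F
input #5 (a=6, z=3): events B2->S, B1->T, B4->S, B3->F, B6->E, B5->F, B7->T, B7->T, B7->T, B7->T, B7->T, B7->T, B7->F; covers B1=T, B2=S, B3=F, B4=S, B5=F, B6=E, B7=T, B7=F
input #6 (a=6, z=8): events B2->E, B1->T, B4->S, B3->F, B6->E, B5->T, B7->T, B7->T, B7->T, B7->T, B7->T, B7->T, B7->T, B7->F; covers B1=T, B2=E, B3=F, B4=S, B5=T, B6=E, B7=T, B7=F
input #7 (a=6, z=13): events B2->S, B1->T, B4->S, B3->F, B6->E, B5->F, B7->T, B7->T, B7->T, B7->T, B7->T, B7->T, B7->F; covers B1=T, B2=S, B3=F, B4=S, B5=F, B6=E, B7=T, B7=F
input #8 (a=4, z=10): events B2->E, B1->T, B4->E, B3->F, B6->E, B5->T, B7->T, B7->T, B7->T, B7->T, B7->T, B7->T, B7->T, B7->F; covers B1=T, B2=E, B3=F, B4=E, B5=T, B6=E, B7=T, B7=F
input #9 (a=8, z=2): events B2->E, B1->T, B4->S, B3->F, B6->E, B5->T, B7->T, B7->T, B7->T, B7->T, B7->T, B7->T, B7->T, B7->F; covers B1=T, B2=E, B3=F, B4=S, B5=T, B6=E, B7=T, B7=F
together the pool reaches 14 outcomes: B1=T, B1=F, B2=S, B2=E, B3=T, B3=F, B4=S, B4=E, B5=T, B5=F, B6=S, B6=E, B7=T, B7=F
size 1 is not enough: best union over all size-1 subsets is 8/14
size 2 is not enough: best union over all size-2 subsets is 12/14
size 3 is not enough: best union over all size-3 subsets is 13/14
size 4: inputs {1, 2, 4, 6} cover all 14 outcomes, and no lexicographically smaller subset of this size does
Answer: 4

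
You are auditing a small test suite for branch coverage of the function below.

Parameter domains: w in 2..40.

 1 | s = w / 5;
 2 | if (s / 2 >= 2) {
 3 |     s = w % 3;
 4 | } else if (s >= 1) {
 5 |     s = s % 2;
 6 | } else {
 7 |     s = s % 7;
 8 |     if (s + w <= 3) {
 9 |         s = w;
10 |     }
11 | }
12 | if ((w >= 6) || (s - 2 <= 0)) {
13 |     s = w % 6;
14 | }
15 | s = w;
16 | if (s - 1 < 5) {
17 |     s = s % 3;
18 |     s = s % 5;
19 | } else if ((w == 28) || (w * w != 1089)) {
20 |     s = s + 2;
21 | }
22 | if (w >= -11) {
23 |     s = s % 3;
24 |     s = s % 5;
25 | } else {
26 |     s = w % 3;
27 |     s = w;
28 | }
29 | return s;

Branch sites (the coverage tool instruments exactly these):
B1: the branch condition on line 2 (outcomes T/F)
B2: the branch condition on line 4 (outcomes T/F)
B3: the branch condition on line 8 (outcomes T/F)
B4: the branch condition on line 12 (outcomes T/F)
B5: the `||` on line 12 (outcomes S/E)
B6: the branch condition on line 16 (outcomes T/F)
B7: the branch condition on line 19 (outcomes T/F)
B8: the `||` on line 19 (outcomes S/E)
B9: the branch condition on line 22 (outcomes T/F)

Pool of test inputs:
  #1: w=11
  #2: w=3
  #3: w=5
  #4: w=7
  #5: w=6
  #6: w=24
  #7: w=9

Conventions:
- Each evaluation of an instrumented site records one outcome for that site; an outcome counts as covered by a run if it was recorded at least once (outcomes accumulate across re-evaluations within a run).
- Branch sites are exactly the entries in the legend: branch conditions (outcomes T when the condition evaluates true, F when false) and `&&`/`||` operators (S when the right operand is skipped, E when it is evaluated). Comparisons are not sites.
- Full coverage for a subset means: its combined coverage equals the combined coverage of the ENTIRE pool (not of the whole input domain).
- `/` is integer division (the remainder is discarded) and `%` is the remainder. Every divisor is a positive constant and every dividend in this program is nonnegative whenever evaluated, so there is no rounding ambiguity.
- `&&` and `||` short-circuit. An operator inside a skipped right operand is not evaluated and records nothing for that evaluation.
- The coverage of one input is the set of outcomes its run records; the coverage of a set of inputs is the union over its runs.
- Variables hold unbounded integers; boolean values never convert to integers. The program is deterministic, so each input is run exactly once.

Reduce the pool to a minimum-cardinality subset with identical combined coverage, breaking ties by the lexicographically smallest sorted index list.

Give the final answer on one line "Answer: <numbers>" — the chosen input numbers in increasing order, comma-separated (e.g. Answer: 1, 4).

#1 (w=11) -> B1->F, B2->T, B5->S, B4->T, B6->F, B8->E, B7->T, B9->T; covered: B1=F, B2=T, B4=T, B5=S, B6=F, B7=T, B8=E, B9=T
#2 (w=3) -> B1->F, B2->F, B3->T, B5->E, B4->F, B6->T, B9->T; covered: B1=F, B2=F, B3=T, B4=F, B5=E, B6=T, B9=T
#3 (w=5) -> B1->F, B2->T, B5->E, B4->T, B6->T, B9->T; covered: B1=F, B2=T, B4=T, B5=E, B6=T, B9=T
#4 (w=7) -> B1->F, B2->T, B5->S, B4->T, B6->F, B8->E, B7->T, B9->T; covered: B1=F, B2=T, B4=T, B5=S, B6=F, B7=T, B8=E, B9=T
#5 (w=6) -> B1->F, B2->T, B5->S, B4->T, B6->F, B8->E, B7->T, B9->T; covered: B1=F, B2=T, B4=T, B5=S, B6=F, B7=T, B8=E, B9=T
#6 (w=24) -> B1->T, B5->S, B4->T, B6->F, B8->E, B7->T, B9->T; covered: B1=T, B4=T, B5=S, B6=F, B7=T, B8=E, B9=T
#7 (w=9) -> B1->F, B2->T, B5->S, B4->T, B6->F, B8->E, B7->T, B9->T; covered: B1=F, B2=T, B4=T, B5=S, B6=F, B7=T, B8=E, B9=T
union over all inputs: B1=T, B1=F, B2=T, B2=F, B3=T, B4=T, B4=F, B5=S, B5=E, B6=T, B6=F, B7=T, B8=E, B9=T (14 outcomes)
no size-1 subset reaches all 14 outcomes (best union: 8/14)
no size-2 subset reaches all 14 outcomes (best union: 13/14)
the canonical winner is {1, 2, 6}: size 3, full 14-outcome coverage, earliest index list among size-3 covers

Answer: 1, 2, 6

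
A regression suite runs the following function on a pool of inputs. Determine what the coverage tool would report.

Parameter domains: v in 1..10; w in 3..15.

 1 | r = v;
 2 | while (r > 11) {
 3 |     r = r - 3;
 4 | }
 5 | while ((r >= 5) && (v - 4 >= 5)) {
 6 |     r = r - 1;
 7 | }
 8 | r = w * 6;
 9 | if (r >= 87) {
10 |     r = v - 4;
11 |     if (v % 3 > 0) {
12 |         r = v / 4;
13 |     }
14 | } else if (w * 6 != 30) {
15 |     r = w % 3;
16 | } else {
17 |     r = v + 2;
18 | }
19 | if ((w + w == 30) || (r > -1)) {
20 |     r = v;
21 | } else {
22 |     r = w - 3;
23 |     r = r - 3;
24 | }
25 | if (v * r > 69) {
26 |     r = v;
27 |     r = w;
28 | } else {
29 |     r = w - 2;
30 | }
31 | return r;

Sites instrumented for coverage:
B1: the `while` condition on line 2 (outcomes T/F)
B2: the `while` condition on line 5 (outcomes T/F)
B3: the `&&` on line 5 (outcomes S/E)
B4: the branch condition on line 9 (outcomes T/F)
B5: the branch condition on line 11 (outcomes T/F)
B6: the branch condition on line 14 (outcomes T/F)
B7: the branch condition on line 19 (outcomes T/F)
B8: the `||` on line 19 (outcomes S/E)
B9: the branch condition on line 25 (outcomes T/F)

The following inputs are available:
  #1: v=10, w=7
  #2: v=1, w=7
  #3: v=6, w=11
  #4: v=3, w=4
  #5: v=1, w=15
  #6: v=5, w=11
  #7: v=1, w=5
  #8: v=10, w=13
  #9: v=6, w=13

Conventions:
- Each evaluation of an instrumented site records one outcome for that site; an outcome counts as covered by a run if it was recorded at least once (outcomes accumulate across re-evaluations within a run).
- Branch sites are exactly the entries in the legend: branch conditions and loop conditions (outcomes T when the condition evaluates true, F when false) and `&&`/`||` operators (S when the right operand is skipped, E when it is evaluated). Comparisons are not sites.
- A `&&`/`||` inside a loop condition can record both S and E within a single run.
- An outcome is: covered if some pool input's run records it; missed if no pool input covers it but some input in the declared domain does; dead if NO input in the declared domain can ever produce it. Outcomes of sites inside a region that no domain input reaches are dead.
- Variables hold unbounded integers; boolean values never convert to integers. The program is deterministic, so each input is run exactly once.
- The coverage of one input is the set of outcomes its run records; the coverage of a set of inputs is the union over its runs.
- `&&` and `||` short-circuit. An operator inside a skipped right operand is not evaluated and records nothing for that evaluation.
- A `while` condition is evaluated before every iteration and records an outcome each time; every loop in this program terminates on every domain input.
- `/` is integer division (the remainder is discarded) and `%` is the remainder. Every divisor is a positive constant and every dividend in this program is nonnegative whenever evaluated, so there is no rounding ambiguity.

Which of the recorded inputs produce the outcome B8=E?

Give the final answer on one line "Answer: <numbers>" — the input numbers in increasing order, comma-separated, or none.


input #1 (v=10, w=7): produces B8=E
input #2 (v=1, w=7): produces B8=E
input #3 (v=6, w=11): produces B8=E
input #4 (v=3, w=4): produces B8=E
input #5 (v=1, w=15): does not produce B8=E
input #6 (v=5, w=11): produces B8=E
input #7 (v=1, w=5): produces B8=E
input #8 (v=10, w=13): produces B8=E
input #9 (v=6, w=13): produces B8=E
Answer: 1, 2, 3, 4, 6, 7, 8, 9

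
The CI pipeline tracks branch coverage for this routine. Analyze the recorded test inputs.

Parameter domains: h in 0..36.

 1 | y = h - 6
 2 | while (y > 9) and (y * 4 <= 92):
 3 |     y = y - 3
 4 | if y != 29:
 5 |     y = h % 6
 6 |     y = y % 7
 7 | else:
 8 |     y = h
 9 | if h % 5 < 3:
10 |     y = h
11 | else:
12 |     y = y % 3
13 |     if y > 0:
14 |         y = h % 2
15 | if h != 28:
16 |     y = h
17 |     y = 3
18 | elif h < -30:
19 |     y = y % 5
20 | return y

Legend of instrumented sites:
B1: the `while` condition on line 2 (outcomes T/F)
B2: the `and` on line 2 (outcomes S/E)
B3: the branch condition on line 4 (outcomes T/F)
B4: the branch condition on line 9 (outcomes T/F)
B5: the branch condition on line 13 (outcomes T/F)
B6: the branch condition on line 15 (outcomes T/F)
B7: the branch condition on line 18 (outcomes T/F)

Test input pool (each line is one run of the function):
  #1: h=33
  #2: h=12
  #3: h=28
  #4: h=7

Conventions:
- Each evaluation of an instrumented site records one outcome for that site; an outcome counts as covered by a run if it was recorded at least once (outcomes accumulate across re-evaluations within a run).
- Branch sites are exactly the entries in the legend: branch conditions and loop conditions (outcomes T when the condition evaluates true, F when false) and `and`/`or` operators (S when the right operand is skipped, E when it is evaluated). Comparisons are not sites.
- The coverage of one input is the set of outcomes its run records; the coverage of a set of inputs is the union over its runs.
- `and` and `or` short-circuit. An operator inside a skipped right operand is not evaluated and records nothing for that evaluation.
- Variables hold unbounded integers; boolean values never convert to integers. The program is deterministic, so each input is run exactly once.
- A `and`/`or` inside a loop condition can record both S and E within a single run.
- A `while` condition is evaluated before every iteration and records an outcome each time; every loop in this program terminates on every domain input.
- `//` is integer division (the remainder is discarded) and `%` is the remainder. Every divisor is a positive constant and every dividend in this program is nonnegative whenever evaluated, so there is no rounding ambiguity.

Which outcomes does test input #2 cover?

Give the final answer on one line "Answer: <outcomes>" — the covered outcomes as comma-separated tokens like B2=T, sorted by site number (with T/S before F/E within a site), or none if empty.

Tracing the run of input #2 (h=12):
  B2->S, B1->F, B3->T, B4->T, B6->T
as a set, this run covers: B1=F, B2=S, B3=T, B4=T, B6=T

Answer: B1=F, B2=S, B3=T, B4=T, B6=T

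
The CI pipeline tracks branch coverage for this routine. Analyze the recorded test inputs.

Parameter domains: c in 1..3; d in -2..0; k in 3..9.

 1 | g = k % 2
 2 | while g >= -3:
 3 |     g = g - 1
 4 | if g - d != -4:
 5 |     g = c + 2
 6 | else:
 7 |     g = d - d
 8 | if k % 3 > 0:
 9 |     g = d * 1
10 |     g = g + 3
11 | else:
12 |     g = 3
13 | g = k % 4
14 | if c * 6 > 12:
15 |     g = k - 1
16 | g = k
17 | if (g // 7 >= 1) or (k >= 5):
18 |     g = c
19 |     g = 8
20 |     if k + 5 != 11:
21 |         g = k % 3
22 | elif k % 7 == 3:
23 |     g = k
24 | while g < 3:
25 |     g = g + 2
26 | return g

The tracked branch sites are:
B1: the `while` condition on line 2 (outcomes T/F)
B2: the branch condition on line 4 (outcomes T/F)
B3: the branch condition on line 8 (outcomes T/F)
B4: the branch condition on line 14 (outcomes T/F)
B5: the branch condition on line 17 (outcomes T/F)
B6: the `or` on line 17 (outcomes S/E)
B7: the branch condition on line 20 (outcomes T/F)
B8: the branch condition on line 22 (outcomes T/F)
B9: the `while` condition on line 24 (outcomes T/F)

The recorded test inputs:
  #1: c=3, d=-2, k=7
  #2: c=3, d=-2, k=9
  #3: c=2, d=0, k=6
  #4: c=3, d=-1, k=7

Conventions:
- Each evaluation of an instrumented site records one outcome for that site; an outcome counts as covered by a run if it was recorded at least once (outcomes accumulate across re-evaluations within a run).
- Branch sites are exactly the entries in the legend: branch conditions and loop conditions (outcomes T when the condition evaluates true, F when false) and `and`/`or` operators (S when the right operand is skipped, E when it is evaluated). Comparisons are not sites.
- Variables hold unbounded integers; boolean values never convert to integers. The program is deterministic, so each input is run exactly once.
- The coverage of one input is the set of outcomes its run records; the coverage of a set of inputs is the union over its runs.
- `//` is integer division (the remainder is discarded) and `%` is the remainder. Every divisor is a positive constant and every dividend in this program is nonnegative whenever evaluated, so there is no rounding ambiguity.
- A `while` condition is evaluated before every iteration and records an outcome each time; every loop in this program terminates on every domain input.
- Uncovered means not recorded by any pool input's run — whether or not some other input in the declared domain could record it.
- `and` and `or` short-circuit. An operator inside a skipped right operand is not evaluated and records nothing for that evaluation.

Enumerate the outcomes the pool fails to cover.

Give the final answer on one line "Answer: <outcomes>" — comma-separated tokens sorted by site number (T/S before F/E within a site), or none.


#1 (c=3, d=-2, k=7) -> B1->T, B1->T, B1->T, B1->T, B1->T, B1->F, B2->T, B3->T, B4->T, B6->S, B5->T, B7->T, B9->T, B9->F; covered: B1=T, B1=F, B2=T, B3=T, B4=T, B5=T, B6=S, B7=T, B9=T, B9=F
#2 (c=3, d=-2, k=9) -> B1->T, B1->T, B1->T, B1->T, B1->T, B1->F, B2->T, B3->F, B4->T, B6->S, B5->T, B7->T, B9->T, B9->T, ...; covered: B1=T, B1=F, B2=T, B3=F, B4=T, B5=T, B6=S, B7=T, B9=T, B9=F
#3 (c=2, d=0, k=6) -> B1->T, B1->T, B1->T, B1->T, B1->F, B2->F, B3->F, B4->F, B6->E, B5->T, B7->F, B9->F; covered: B1=T, B1=F, B2=F, B3=F, B4=F, B5=T, B6=E, B7=F, B9=F
#4 (c=3, d=-1, k=7) -> B1->T, B1->T, B1->T, B1->T, B1->T, B1->F, B2->T, B3->T, B4->T, B6->S, B5->T, B7->T, B9->T, B9->F; covered: B1=T, B1=F, B2=T, B3=T, B4=T, B5=T, B6=S, B7=T, B9=T, B9=F
union over the pool: B1=T, B1=F, B2=T, B2=F, B3=T, B3=F, B4=T, B4=F, B5=T, B6=S, B6=E, B7=T, B7=F, B9=T, B9=F
uncovered (3 of 18): B5=F, B8=T, B8=F
Answer: B5=F, B8=T, B8=F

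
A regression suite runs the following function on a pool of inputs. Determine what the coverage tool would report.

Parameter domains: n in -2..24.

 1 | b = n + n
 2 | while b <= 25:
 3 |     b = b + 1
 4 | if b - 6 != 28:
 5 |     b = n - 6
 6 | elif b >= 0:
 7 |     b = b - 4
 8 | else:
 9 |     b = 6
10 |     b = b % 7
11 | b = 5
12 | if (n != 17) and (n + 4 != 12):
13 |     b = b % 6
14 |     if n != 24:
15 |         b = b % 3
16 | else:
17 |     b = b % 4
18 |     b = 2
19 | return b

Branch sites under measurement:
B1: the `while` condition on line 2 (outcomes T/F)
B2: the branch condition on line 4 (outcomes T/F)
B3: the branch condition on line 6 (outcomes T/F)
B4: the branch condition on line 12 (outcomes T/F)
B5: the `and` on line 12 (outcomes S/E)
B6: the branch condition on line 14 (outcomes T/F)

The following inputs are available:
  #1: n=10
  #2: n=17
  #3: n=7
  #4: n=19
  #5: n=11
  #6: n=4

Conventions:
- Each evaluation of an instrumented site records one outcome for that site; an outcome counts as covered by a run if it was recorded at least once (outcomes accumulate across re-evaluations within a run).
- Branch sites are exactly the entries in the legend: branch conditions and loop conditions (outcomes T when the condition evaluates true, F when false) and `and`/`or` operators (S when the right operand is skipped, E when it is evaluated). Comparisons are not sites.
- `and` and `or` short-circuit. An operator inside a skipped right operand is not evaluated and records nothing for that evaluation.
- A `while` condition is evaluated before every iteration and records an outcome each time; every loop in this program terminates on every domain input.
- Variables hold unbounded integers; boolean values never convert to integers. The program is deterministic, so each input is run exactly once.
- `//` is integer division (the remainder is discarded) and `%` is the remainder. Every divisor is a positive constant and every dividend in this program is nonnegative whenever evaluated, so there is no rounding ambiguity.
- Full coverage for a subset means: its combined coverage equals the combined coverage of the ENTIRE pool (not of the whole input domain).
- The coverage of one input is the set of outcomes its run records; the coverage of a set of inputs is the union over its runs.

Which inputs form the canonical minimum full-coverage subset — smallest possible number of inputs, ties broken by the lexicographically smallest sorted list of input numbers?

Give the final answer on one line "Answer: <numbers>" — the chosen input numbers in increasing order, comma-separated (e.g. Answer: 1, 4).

input #1 (n=10): covers B1=T, B1=F, B2=T, B4=T, B5=E, B6=T
input #2 (n=17): covers B1=F, B2=F, B3=T, B4=F, B5=S
input #3 (n=7): covers B1=T, B1=F, B2=T, B4=T, B5=E, B6=T
input #4 (n=19): covers B1=F, B2=T, B4=T, B5=E, B6=T
input #5 (n=11): covers B1=T, B1=F, B2=T, B4=T, B5=E, B6=T
input #6 (n=4): covers B1=T, B1=F, B2=T, B4=T, B5=E, B6=T
together the pool reaches 10 outcomes: B1=T, B1=F, B2=T, B2=F, B3=T, B4=T, B4=F, B5=S, B5=E, B6=T
size 1 is not enough: best union over all size-1 subsets is 6/10
the canonical winner is {1, 2}: size 2, full 10-outcome coverage, earliest index list among size-2 covers

Answer: 1, 2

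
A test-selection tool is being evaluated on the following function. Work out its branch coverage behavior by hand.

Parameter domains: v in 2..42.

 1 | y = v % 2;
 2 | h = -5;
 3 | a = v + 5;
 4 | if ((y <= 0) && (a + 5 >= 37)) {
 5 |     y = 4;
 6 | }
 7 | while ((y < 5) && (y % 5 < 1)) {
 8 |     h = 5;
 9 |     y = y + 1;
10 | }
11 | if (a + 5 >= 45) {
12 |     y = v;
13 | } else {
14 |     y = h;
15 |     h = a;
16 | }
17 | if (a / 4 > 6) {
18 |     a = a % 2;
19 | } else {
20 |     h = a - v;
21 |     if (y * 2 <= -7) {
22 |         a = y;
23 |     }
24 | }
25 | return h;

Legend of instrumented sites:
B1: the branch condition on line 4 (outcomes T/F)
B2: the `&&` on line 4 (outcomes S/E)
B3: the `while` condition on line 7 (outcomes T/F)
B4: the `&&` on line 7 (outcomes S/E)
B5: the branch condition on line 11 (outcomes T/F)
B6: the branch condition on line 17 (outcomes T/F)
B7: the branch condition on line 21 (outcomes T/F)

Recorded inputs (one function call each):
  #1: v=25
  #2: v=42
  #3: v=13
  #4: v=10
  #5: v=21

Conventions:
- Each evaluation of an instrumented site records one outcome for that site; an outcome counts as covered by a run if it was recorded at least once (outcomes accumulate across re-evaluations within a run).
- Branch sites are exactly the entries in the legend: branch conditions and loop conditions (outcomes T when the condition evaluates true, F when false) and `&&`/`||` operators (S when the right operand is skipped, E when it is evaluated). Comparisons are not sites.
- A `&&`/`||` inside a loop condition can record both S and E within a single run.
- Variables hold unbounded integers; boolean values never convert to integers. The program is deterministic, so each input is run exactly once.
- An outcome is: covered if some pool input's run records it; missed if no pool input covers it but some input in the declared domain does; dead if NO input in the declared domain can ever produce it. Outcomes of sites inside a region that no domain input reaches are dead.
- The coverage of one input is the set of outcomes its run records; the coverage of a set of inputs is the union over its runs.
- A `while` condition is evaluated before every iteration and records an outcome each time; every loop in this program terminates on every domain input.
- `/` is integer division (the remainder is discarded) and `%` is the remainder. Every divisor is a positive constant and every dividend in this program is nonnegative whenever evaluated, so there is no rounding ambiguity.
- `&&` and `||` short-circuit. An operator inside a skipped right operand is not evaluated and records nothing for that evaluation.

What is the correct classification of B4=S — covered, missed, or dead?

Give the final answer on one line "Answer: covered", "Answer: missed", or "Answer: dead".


no pool input records B4=S
checking all 41 inputs in the declared domain: B4=S is never recorded -> dead
Answer: dead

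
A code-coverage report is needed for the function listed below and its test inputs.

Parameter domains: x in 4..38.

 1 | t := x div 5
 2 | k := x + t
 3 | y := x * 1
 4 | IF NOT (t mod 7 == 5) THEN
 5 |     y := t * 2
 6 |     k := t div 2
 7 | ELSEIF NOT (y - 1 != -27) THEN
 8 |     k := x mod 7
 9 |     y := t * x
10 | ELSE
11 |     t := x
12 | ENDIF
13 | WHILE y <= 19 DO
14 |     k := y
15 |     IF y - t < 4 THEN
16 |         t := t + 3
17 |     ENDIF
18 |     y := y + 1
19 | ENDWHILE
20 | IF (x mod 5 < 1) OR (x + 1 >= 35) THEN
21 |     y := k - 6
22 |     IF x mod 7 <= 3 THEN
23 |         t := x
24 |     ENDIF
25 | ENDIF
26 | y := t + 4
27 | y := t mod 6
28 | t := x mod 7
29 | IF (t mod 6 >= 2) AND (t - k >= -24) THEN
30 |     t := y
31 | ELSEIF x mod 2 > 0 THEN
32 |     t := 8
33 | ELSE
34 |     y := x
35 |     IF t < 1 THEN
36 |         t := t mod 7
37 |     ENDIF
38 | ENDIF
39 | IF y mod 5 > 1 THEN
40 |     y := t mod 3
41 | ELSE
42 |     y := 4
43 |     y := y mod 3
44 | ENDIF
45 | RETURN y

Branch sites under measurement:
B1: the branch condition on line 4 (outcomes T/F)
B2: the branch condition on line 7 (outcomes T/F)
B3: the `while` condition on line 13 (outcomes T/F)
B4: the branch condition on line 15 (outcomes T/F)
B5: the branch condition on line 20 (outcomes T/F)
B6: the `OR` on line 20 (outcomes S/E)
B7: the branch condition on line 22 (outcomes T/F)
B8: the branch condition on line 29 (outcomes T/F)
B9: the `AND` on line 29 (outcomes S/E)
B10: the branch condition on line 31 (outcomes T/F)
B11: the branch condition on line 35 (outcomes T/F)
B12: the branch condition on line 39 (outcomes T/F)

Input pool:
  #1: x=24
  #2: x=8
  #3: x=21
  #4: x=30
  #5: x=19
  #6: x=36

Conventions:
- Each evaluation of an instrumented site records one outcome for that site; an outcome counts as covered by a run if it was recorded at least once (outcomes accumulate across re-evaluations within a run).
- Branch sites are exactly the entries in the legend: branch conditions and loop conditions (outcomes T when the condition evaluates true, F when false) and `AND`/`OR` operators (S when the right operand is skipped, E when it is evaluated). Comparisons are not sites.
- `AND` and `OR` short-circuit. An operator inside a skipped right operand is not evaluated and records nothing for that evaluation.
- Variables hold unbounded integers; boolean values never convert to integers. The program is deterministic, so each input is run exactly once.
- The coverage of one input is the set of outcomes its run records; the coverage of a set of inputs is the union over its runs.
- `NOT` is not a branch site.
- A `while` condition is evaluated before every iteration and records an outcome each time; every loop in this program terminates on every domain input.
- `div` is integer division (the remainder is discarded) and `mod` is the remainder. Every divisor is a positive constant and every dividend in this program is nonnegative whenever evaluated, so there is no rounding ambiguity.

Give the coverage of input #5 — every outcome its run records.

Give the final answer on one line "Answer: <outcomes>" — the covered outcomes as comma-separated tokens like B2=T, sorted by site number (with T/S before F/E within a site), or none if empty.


Simulating input #5 (x=19) step by step:
  B1->T, B3->T, B4->T, B3->T, B4->T, B3->T, B4->T, B3->T, B4->T, B3->T
  B4->T, B3->T, B4->T, B3->T, B4->T, B3->T, B4->T, B3->T, B4->T, B3->T
  B4->T, B3->T, B4->T, B3->T, B4->T, B3->T, B4->T, B3->T, B4->T, B3->F
  B6->E, B5->F, B9->E, B8->T, B12->T
distinct outcomes covered: B1=T, B3=T, B3=F, B4=T, B5=F, B6=E, B8=T, B9=E, B12=T
Answer: B1=T, B3=T, B3=F, B4=T, B5=F, B6=E, B8=T, B9=E, B12=T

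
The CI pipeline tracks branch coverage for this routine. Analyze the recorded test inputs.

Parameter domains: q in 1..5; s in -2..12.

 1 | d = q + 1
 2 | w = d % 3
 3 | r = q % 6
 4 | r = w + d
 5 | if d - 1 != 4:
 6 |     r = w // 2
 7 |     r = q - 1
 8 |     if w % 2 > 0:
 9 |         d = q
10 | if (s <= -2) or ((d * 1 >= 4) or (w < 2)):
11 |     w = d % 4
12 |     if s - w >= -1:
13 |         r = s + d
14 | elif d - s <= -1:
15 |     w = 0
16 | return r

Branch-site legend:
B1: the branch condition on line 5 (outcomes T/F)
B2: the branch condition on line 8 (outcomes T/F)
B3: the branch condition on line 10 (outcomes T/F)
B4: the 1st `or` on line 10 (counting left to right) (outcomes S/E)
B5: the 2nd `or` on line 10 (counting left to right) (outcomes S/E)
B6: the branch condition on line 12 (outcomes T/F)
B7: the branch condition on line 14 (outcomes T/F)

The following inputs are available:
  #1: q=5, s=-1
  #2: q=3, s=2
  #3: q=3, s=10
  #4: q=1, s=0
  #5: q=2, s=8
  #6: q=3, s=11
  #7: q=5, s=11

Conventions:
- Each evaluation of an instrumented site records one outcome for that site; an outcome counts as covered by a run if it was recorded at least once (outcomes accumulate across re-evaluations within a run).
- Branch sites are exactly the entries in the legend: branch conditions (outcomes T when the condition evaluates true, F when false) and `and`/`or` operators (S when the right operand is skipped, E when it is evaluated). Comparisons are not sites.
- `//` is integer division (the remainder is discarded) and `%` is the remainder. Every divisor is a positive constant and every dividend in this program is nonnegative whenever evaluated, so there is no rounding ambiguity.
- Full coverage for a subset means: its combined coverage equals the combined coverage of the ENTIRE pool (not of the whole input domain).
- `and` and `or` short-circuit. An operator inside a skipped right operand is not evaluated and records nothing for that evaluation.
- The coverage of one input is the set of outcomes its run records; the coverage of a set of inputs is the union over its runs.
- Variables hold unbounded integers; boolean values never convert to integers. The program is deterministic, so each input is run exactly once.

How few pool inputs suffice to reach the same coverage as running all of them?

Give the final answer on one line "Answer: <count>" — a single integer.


input #1 (q=5, s=-1): events B1->T, B2->F, B4->E, B5->S, B3->T, B6->F; covers B1=T, B2=F, B3=T, B4=E, B5=S, B6=F
input #2 (q=3, s=2): events B1->T, B2->T, B4->E, B5->E, B3->T, B6->T; covers B1=T, B2=T, B3=T, B4=E, B5=E, B6=T
input #3 (q=3, s=10): events B1->T, B2->T, B4->E, B5->E, B3->T, B6->T; covers B1=T, B2=T, B3=T, B4=E, B5=E, B6=T
input #4 (q=1, s=0): events B1->T, B2->F, B4->E, B5->E, B3->F, B7->F; covers B1=T, B2=F, B3=F, B4=E, B5=E, B7=F
input #5 (q=2, s=8): events B1->T, B2->F, B4->E, B5->E, B3->T, B6->T; covers B1=T, B2=F, B3=T, B4=E, B5=E, B6=T
input #6 (q=3, s=11): events B1->T, B2->T, B4->E, B5->E, B3->T, B6->T; covers B1=T, B2=T, B3=T, B4=E, B5=E, B6=T
input #7 (q=5, s=11): events B1->T, B2->F, B4->E, B5->S, B3->T, B6->T; covers B1=T, B2=F, B3=T, B4=E, B5=S, B6=T
together the pool reaches 11 outcomes: B1=T, B2=T, B2=F, B3=T, B3=F, B4=E, B5=S, B5=E, B6=T, B6=F, B7=F
every size-1 subset falls short of the 11 outcomes (best: 6/11)
every size-2 subset falls short of the 11 outcomes (best: 9/11)
inputs {1, 2, 4} (size 3) cover everything; no size-3 subset with a lexicographically smaller index list covers all 11
Answer: 3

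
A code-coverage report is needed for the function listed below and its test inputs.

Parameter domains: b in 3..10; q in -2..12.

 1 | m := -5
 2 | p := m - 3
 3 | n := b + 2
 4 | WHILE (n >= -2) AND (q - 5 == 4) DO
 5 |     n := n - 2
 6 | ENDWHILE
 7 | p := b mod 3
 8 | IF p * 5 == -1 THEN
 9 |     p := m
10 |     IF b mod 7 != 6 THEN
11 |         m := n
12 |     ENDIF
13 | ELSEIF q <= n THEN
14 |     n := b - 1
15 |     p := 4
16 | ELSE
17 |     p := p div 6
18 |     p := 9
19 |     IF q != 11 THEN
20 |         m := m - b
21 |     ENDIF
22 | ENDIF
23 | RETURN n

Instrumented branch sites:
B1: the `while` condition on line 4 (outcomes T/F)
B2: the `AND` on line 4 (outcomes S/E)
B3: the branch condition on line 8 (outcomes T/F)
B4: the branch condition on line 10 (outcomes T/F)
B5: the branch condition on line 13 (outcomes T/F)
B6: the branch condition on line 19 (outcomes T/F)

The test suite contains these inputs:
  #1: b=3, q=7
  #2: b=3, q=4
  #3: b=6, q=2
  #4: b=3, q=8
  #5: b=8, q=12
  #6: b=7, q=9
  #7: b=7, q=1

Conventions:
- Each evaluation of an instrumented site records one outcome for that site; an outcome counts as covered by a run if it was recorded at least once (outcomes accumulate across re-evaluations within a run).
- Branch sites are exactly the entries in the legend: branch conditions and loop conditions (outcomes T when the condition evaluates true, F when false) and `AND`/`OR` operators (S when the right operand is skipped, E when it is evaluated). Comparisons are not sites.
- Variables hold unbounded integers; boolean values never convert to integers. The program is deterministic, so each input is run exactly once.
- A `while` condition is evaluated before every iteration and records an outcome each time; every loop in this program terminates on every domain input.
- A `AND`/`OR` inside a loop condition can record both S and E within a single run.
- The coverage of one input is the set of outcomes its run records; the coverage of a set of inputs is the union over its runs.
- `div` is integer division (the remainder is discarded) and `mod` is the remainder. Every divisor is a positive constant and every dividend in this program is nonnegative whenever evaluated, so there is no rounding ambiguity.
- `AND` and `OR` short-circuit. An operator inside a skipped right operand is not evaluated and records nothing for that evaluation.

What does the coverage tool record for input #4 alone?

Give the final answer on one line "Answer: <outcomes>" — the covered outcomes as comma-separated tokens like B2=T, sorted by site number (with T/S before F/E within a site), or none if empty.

Event log for input #4 (b=3, q=8):
  B2->E, B1->F, B3->F, B5->F, B6->T
collecting distinct outcomes: B1=F, B2=E, B3=F, B5=F, B6=T

Answer: B1=F, B2=E, B3=F, B5=F, B6=T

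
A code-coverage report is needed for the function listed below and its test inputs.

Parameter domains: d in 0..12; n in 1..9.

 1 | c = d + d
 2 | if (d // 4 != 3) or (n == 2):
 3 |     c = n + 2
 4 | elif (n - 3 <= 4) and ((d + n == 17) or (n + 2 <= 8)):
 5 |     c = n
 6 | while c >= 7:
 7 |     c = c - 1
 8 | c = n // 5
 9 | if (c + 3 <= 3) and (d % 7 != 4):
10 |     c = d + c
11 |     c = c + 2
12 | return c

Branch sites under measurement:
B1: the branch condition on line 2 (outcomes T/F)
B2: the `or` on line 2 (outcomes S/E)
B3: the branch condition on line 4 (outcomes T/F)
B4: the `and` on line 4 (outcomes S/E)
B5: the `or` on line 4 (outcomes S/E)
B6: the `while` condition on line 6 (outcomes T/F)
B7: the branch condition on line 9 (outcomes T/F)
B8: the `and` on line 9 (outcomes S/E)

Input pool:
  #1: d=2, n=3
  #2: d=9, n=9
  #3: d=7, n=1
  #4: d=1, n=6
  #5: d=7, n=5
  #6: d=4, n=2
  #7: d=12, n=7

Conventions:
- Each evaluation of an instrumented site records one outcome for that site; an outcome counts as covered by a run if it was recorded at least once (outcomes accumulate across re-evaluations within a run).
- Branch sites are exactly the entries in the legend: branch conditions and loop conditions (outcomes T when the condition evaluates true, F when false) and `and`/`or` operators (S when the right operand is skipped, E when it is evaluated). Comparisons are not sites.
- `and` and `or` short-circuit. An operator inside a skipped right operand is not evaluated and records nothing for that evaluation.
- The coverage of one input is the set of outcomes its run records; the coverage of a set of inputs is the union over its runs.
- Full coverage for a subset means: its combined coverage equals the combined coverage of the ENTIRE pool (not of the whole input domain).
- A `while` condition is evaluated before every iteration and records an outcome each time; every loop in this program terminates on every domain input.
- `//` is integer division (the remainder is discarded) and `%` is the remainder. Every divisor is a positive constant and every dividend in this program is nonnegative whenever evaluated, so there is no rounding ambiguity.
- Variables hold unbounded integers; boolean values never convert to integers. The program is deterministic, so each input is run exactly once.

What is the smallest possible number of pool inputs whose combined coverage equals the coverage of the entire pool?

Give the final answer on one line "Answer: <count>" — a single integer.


input #1 (d=2, n=3): events B2->S, B1->T, B6->F, B8->E, B7->T; covers B1=T, B2=S, B6=F, B7=T, B8=E
input #2 (d=9, n=9): events B2->S, B1->T, B6->T, B6->T, B6->T, B6->T, B6->T, B6->F, B8->S, B7->F; covers B1=T, B2=S, B6=T, B6=F, B7=F, B8=S
input #3 (d=7, n=1): events B2->S, B1->T, B6->F, B8->E, B7->T; covers B1=T, B2=S, B6=F, B7=T, B8=E
input #4 (d=1, n=6): events B2->S, B1->T, B6->T, B6->T, B6->F, B8->S, B7->F; covers B1=T, B2=S, B6=T, B6=F, B7=F, B8=S
input #5 (d=7, n=5): events B2->S, B1->T, B6->T, B6->F, B8->S, B7->F; covers B1=T, B2=S, B6=T, B6=F, B7=F, B8=S
input #6 (d=4, n=2): events B2->S, B1->T, B6->F, B8->E, B7->F; covers B1=T, B2=S, B6=F, B7=F, B8=E
input #7 (d=12, n=7): events B2->E, B1->F, B4->E, B5->E, B3->F, B6->T, B6->T, B6->T, B6->T, B6->T, B6->T, B6->T, B6->T, B6->T, ...; covers B1=F, B2=E, B3=F, B4=E, B5=E, B6=T, B6=F, B7=F, B8=S
together the pool reaches 13 outcomes: B1=T, B1=F, B2=S, B2=E, B3=F, B4=E, B5=E, B6=T, B6=F, B7=T, B7=F, B8=S, B8=E
no size-1 subset reaches all 13 outcomes (best union: 9/13)
size 2: inputs {1, 7} cover all 13 outcomes, and no lexicographically smaller subset of this size does
Answer: 2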